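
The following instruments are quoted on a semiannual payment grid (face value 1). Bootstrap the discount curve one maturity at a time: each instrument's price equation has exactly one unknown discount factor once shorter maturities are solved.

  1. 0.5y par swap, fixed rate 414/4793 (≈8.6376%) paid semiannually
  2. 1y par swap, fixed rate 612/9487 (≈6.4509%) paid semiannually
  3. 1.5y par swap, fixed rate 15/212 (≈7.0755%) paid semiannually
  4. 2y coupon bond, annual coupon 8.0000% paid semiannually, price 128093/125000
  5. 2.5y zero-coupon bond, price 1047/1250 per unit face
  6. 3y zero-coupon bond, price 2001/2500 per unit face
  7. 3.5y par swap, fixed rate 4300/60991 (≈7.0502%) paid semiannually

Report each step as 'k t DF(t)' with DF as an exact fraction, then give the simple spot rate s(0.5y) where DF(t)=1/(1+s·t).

step 1 [0.5y] swap r/2=207/4793: DF=(1 − 207/4793·(0))/(1+207/4793) = 4793/5000 ≈ 0.958600
step 2 [1y] swap r/2=306/9487: DF=(1 − 306/9487·(0.958600))/(1+306/9487) = 2347/2500 ≈ 0.938800
step 3 [1.5y] swap r/2=15/424: DF=(1 − 15/424·(0.958600+0.938800))/(1+15/424) = 901/1000 ≈ 0.901000
step 4 [2y] bond c/2=1/25: DF=(128093/125000 − 1/25·(0.958600+0.938800+0.901000))/(1+1/25) = 8777/10000 ≈ 0.877700
step 5 [2.5y] zero: DF = P = 1047/1250 ≈ 0.837600
step 6 [3y] zero: DF = P = 2001/2500 ≈ 0.800400
step 7 [3.5y] swap r/2=2150/60991: DF=(1 − 2150/60991·(0.958600+0.938800+0.901000+0.877700+0.837600+0.800400))/(1+2150/60991) = 157/200 ≈ 0.785000

1 1/2 4793/5000
2 1 2347/2500
3 3/2 901/1000
4 2 8777/10000
5 5/2 1047/1250
6 3 2001/2500
7 7/2 157/200
s(0.5y) = (1/(4793/5000) − 1)/(1/2) = 414/4793 ≈ 8.6376%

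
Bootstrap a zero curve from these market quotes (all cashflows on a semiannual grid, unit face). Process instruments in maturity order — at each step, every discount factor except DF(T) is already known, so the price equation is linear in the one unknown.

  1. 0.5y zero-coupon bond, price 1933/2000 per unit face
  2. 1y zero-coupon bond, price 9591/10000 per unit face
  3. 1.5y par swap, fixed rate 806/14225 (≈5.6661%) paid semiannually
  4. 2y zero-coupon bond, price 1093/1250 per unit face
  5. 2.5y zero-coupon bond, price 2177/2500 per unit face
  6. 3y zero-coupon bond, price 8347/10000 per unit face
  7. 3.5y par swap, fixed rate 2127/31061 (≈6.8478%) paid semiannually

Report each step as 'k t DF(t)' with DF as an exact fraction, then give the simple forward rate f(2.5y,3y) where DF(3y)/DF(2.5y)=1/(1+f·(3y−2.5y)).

step 1 [0.5y] zero: DF = P = 1933/2000 ≈ 0.966500
step 2 [1y] zero: DF = P = 9591/10000 ≈ 0.959100
step 3 [1.5y] swap r/2=403/14225: DF=(1 − 403/14225·(0.966500+0.959100))/(1+403/14225) = 4597/5000 ≈ 0.919400
step 4 [2y] zero: DF = P = 1093/1250 ≈ 0.874400
step 5 [2.5y] zero: DF = P = 2177/2500 ≈ 0.870800
step 6 [3y] zero: DF = P = 8347/10000 ≈ 0.834700
step 7 [3.5y] swap r/2=2127/62122: DF=(1 − 2127/62122·(0.966500+0.959100+0.919400+0.874400+0.870800+0.834700))/(1+2127/62122) = 7873/10000 ≈ 0.787300

1 1/2 1933/2000
2 1 9591/10000
3 3/2 4597/5000
4 2 1093/1250
5 5/2 2177/2500
6 3 8347/10000
7 7/2 7873/10000
f(2.5y,3y) = ((2177/2500)/(8347/10000) − 1)/(1/2) = 722/8347 ≈ 8.6498%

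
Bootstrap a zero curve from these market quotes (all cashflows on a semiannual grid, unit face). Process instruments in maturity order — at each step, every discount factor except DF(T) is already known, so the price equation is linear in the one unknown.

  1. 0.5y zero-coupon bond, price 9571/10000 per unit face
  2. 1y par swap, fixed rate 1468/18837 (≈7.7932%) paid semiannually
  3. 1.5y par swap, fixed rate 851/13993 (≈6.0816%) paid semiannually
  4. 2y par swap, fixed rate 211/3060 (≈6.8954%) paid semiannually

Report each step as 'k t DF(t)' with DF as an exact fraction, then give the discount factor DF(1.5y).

1 1/2 9571/10000
2 1 4633/5000
3 3/2 9149/10000
4 2 4367/5000
DF(1.5y) = 9149/10000 ≈ 0.914900

step 1 [0.5y] zero: DF = P = 9571/10000 ≈ 0.957100
step 2 [1y] swap r/2=734/18837: DF=(1 − 734/18837·(0.957100))/(1+734/18837) = 4633/5000 ≈ 0.926600
step 3 [1.5y] swap r/2=851/27986: DF=(1 − 851/27986·(0.957100+0.926600))/(1+851/27986) = 9149/10000 ≈ 0.914900
step 4 [2y] swap r/2=211/6120: DF=(1 − 211/6120·(0.957100+0.926600+0.914900))/(1+211/6120) = 4367/5000 ≈ 0.873400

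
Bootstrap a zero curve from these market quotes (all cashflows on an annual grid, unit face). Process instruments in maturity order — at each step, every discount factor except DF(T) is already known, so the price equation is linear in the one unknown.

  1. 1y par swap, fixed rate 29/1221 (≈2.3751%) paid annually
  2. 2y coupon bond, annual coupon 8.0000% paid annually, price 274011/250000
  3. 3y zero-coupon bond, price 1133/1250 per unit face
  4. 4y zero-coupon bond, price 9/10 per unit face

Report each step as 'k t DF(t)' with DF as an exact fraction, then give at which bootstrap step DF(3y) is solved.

1 1 1221/1250
2 2 377/400
3 3 1133/1250
4 4 9/10
DF(3y) is solved at step 3

step 1 [1y] swap r/1=29/1221: DF=(1 − 29/1221·(0))/(1+29/1221) = 1221/1250 ≈ 0.976800
step 2 [2y] bond c/1=2/25: DF=(274011/250000 − 2/25·(0.976800))/(1+2/25) = 377/400 ≈ 0.942500
step 3 [3y] zero: DF = P = 1133/1250 ≈ 0.906400
step 4 [4y] zero: DF = P = 9/10 ≈ 0.900000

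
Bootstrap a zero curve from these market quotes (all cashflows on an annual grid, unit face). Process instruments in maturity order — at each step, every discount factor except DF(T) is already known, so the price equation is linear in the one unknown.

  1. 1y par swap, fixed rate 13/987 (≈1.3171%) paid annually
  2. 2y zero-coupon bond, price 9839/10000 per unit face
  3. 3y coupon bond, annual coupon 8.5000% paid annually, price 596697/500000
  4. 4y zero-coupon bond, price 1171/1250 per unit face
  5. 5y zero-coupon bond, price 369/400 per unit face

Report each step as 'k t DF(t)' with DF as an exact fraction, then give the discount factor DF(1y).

step 1 [1y] swap r/1=13/987: DF=(1 − 13/987·(0))/(1+13/987) = 987/1000 ≈ 0.987000
step 2 [2y] zero: DF = P = 9839/10000 ≈ 0.983900
step 3 [3y] bond c/1=17/200: DF=(596697/500000 − 17/200·(0.987000+0.983900))/(1+17/200) = 1891/2000 ≈ 0.945500
step 4 [4y] zero: DF = P = 1171/1250 ≈ 0.936800
step 5 [5y] zero: DF = P = 369/400 ≈ 0.922500

1 1 987/1000
2 2 9839/10000
3 3 1891/2000
4 4 1171/1250
5 5 369/400
DF(1y) = 987/1000 ≈ 0.987000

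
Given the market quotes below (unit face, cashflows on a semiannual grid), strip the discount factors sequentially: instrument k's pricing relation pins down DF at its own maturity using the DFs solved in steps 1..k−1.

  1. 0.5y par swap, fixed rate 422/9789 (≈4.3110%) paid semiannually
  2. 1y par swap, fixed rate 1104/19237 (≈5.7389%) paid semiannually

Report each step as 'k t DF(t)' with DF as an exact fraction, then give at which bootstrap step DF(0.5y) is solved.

step 1 [0.5y] swap r/2=211/9789: DF=(1 − 211/9789·(0))/(1+211/9789) = 9789/10000 ≈ 0.978900
step 2 [1y] swap r/2=552/19237: DF=(1 − 552/19237·(0.978900))/(1+552/19237) = 1181/1250 ≈ 0.944800

1 1/2 9789/10000
2 1 1181/1250
DF(0.5y) is solved at step 1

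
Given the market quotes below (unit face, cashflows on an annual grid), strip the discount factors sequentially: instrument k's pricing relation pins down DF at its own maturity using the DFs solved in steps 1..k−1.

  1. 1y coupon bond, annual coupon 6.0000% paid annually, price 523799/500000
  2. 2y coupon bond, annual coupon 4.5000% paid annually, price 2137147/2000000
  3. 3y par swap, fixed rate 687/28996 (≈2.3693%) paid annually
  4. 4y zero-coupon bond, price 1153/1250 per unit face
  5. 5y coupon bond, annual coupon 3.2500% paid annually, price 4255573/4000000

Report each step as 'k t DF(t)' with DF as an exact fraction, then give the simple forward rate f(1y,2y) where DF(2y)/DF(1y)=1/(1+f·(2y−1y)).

step 1 [1y] bond c/1=3/50: DF=(523799/500000 − 3/50·(0))/(1+3/50) = 9883/10000 ≈ 0.988300
step 2 [2y] bond c/1=9/200: DF=(2137147/2000000 − 9/200·(0.988300))/(1+9/200) = 49/50 ≈ 0.980000
step 3 [3y] swap r/1=687/28996: DF=(1 − 687/28996·(0.988300+0.980000))/(1+687/28996) = 9313/10000 ≈ 0.931300
step 4 [4y] zero: DF = P = 1153/1250 ≈ 0.922400
step 5 [5y] bond c/1=13/400: DF=(4255573/4000000 − 13/400·(0.988300+0.980000+0.931300+0.922400))/(1+13/400) = 9101/10000 ≈ 0.910100

1 1 9883/10000
2 2 49/50
3 3 9313/10000
4 4 1153/1250
5 5 9101/10000
f(1y,2y) = ((9883/10000)/(49/50) − 1)/(1) = 83/9800 ≈ 0.8469%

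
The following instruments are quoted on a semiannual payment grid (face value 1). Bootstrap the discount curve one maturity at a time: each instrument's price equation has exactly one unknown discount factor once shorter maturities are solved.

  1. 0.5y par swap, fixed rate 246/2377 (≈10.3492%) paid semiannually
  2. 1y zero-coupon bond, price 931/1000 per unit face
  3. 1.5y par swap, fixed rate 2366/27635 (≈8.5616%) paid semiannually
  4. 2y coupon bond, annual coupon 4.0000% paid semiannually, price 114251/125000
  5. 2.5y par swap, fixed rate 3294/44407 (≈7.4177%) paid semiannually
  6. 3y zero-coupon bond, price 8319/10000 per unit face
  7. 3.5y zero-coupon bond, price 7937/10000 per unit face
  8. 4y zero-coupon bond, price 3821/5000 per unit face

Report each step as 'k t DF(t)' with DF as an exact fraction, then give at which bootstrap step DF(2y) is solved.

step 1 [0.5y] swap r/2=123/2377: DF=(1 − 123/2377·(0))/(1+123/2377) = 2377/2500 ≈ 0.950800
step 2 [1y] zero: DF = P = 931/1000 ≈ 0.931000
step 3 [1.5y] swap r/2=1183/27635: DF=(1 − 1183/27635·(0.950800+0.931000))/(1+1183/27635) = 8817/10000 ≈ 0.881700
step 4 [2y] bond c/2=1/50: DF=(114251/125000 − 1/50·(0.950800+0.931000+0.881700))/(1+1/50) = 8419/10000 ≈ 0.841900
step 5 [2.5y] swap r/2=1647/44407: DF=(1 − 1647/44407·(0.950800+0.931000+0.881700+0.841900))/(1+1647/44407) = 8353/10000 ≈ 0.835300
step 6 [3y] zero: DF = P = 8319/10000 ≈ 0.831900
step 7 [3.5y] zero: DF = P = 7937/10000 ≈ 0.793700
step 8 [4y] zero: DF = P = 3821/5000 ≈ 0.764200

1 1/2 2377/2500
2 1 931/1000
3 3/2 8817/10000
4 2 8419/10000
5 5/2 8353/10000
6 3 8319/10000
7 7/2 7937/10000
8 4 3821/5000
DF(2y) is solved at step 4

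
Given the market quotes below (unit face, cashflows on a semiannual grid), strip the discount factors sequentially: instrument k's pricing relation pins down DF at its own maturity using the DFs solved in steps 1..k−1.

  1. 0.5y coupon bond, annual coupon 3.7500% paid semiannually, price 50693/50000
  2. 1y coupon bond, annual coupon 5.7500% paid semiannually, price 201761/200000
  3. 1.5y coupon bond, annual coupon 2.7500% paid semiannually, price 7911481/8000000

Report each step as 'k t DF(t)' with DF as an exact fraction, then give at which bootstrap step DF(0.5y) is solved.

step 1 [0.5y] bond c/2=3/160: DF=(50693/50000 − 3/160·(0))/(1+3/160) = 622/625 ≈ 0.995200
step 2 [1y] bond c/2=23/800: DF=(201761/200000 − 23/800·(0.995200))/(1+23/800) = 1191/1250 ≈ 0.952800
step 3 [1.5y] bond c/2=11/800: DF=(7911481/8000000 − 11/800·(0.995200+0.952800))/(1+11/800) = 9491/10000 ≈ 0.949100

1 1/2 622/625
2 1 1191/1250
3 3/2 9491/10000
DF(0.5y) is solved at step 1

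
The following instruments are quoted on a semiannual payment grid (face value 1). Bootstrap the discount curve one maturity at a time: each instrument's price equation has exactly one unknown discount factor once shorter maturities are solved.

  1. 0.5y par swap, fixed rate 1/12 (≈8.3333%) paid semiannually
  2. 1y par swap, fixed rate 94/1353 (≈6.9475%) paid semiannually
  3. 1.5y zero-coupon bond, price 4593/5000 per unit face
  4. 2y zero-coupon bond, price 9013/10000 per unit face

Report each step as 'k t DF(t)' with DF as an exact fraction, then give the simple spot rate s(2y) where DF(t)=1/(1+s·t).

1 1/2 24/25
2 1 4671/5000
3 3/2 4593/5000
4 2 9013/10000
s(2y) = (1/(9013/10000) − 1)/(2) = 987/18026 ≈ 5.4754%

step 1 [0.5y] swap r/2=1/24: DF=(1 − 1/24·(0))/(1+1/24) = 24/25 ≈ 0.960000
step 2 [1y] swap r/2=47/1353: DF=(1 − 47/1353·(0.960000))/(1+47/1353) = 4671/5000 ≈ 0.934200
step 3 [1.5y] zero: DF = P = 4593/5000 ≈ 0.918600
step 4 [2y] zero: DF = P = 9013/10000 ≈ 0.901300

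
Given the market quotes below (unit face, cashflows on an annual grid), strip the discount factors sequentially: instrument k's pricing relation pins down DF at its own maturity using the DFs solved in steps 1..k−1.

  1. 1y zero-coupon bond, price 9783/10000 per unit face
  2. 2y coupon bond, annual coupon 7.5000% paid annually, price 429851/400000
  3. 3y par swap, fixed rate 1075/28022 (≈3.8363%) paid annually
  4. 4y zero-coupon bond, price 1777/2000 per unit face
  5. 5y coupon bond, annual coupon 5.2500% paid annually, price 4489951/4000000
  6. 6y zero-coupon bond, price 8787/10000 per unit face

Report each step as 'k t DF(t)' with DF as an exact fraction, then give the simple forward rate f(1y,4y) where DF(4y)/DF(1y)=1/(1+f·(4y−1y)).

1 1 9783/10000
2 2 4657/5000
3 3 357/400
4 4 1777/2000
5 5 1103/1250
6 6 8787/10000
f(1y,4y) = ((9783/10000)/(1777/2000) − 1)/(3) = 898/26655 ≈ 3.3690%

step 1 [1y] zero: DF = P = 9783/10000 ≈ 0.978300
step 2 [2y] bond c/1=3/40: DF=(429851/400000 − 3/40·(0.978300))/(1+3/40) = 4657/5000 ≈ 0.931400
step 3 [3y] swap r/1=1075/28022: DF=(1 − 1075/28022·(0.978300+0.931400))/(1+1075/28022) = 357/400 ≈ 0.892500
step 4 [4y] zero: DF = P = 1777/2000 ≈ 0.888500
step 5 [5y] bond c/1=21/400: DF=(4489951/4000000 − 21/400·(0.978300+0.931400+0.892500+0.888500))/(1+21/400) = 1103/1250 ≈ 0.882400
step 6 [6y] zero: DF = P = 8787/10000 ≈ 0.878700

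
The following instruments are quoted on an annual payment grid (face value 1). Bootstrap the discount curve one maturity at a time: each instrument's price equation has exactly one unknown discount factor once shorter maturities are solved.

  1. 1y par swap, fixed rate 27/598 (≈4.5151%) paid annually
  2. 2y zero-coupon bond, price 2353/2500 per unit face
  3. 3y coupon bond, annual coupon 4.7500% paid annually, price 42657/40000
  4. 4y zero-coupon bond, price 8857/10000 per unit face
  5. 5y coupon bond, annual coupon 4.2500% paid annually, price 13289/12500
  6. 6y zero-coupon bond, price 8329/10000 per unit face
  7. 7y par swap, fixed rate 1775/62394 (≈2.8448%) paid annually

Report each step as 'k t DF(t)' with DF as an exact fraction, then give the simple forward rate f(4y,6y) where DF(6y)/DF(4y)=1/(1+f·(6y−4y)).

1 1 598/625
2 2 2353/2500
3 3 233/250
4 4 8857/10000
5 5 8683/10000
6 6 8329/10000
7 7 329/400
f(4y,6y) = ((8857/10000)/(8329/10000) − 1)/(2) = 264/8329 ≈ 3.1696%

step 1 [1y] swap r/1=27/598: DF=(1 − 27/598·(0))/(1+27/598) = 598/625 ≈ 0.956800
step 2 [2y] zero: DF = P = 2353/2500 ≈ 0.941200
step 3 [3y] bond c/1=19/400: DF=(42657/40000 − 19/400·(0.956800+0.941200))/(1+19/400) = 233/250 ≈ 0.932000
step 4 [4y] zero: DF = P = 8857/10000 ≈ 0.885700
step 5 [5y] bond c/1=17/400: DF=(13289/12500 − 17/400·(0.956800+0.941200+0.932000+0.885700))/(1+17/400) = 8683/10000 ≈ 0.868300
step 6 [6y] zero: DF = P = 8329/10000 ≈ 0.832900
step 7 [7y] swap r/1=1775/62394: DF=(1 − 1775/62394·(0.956800+0.941200+0.932000+0.885700+0.868300+0.832900))/(1+1775/62394) = 329/400 ≈ 0.822500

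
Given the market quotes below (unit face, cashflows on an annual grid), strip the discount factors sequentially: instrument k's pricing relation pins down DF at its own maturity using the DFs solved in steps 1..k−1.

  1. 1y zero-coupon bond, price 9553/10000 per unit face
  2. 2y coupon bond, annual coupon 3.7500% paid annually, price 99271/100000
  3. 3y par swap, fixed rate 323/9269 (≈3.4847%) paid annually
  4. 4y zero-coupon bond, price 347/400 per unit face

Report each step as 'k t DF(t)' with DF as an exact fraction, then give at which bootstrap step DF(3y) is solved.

step 1 [1y] zero: DF = P = 9553/10000 ≈ 0.955300
step 2 [2y] bond c/1=3/80: DF=(99271/100000 − 3/80·(0.955300))/(1+3/80) = 9223/10000 ≈ 0.922300
step 3 [3y] swap r/1=323/9269: DF=(1 − 323/9269·(0.955300+0.922300))/(1+323/9269) = 9031/10000 ≈ 0.903100
step 4 [4y] zero: DF = P = 347/400 ≈ 0.867500

1 1 9553/10000
2 2 9223/10000
3 3 9031/10000
4 4 347/400
DF(3y) is solved at step 3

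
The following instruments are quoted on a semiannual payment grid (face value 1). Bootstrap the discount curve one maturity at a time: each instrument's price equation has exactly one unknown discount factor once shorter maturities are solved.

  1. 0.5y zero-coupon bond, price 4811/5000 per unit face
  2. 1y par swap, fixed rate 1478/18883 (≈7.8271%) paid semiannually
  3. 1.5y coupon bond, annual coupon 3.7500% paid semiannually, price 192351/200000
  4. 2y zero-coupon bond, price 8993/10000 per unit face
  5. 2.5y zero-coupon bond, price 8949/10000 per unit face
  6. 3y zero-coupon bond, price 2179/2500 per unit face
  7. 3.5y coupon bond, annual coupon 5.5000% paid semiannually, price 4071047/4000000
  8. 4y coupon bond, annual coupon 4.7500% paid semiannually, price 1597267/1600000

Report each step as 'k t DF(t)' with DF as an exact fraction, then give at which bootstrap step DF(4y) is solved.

1 1/2 4811/5000
2 1 9261/10000
3 3/2 9093/10000
4 2 8993/10000
5 5/2 8949/10000
6 3 2179/2500
7 7/2 8443/10000
8 4 518/625
DF(4y) is solved at step 8

step 1 [0.5y] zero: DF = P = 4811/5000 ≈ 0.962200
step 2 [1y] swap r/2=739/18883: DF=(1 − 739/18883·(0.962200))/(1+739/18883) = 9261/10000 ≈ 0.926100
step 3 [1.5y] bond c/2=3/160: DF=(192351/200000 − 3/160·(0.962200+0.926100))/(1+3/160) = 9093/10000 ≈ 0.909300
step 4 [2y] zero: DF = P = 8993/10000 ≈ 0.899300
step 5 [2.5y] zero: DF = P = 8949/10000 ≈ 0.894900
step 6 [3y] zero: DF = P = 2179/2500 ≈ 0.871600
step 7 [3.5y] bond c/2=11/400: DF=(4071047/4000000 − 11/400·(0.962200+0.926100+0.909300+0.899300+0.894900+0.871600))/(1+11/400) = 8443/10000 ≈ 0.844300
step 8 [4y] bond c/2=19/800: DF=(1597267/1600000 − 19/800·(0.962200+0.926100+0.909300+0.899300+0.894900+0.871600+0.844300))/(1+19/800) = 518/625 ≈ 0.828800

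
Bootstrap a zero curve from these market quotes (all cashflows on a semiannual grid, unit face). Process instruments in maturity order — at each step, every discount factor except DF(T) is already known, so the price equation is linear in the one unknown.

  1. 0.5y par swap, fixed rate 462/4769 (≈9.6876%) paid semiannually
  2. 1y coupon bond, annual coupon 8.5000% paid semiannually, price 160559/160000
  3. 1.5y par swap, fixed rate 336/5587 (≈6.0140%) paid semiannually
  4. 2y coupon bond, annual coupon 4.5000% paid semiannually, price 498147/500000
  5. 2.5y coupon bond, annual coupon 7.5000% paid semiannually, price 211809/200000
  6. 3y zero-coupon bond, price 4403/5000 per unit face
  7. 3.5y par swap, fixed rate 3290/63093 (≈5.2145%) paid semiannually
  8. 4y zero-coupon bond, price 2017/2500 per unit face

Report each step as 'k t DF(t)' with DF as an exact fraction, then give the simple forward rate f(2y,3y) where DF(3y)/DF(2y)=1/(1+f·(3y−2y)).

step 1 [0.5y] swap r/2=231/4769: DF=(1 − 231/4769·(0))/(1+231/4769) = 4769/5000 ≈ 0.953800
step 2 [1y] bond c/2=17/400: DF=(160559/160000 − 17/400·(0.953800))/(1+17/400) = 9237/10000 ≈ 0.923700
step 3 [1.5y] swap r/2=168/5587: DF=(1 − 168/5587·(0.953800+0.923700))/(1+168/5587) = 229/250 ≈ 0.916000
step 4 [2y] bond c/2=9/400: DF=(498147/500000 − 9/400·(0.953800+0.923700+0.916000))/(1+9/400) = 9129/10000 ≈ 0.912900
step 5 [2.5y] bond c/2=3/80: DF=(211809/200000 − 3/80·(0.953800+0.923700+0.916000+0.912900))/(1+3/80) = 2217/2500 ≈ 0.886800
step 6 [3y] zero: DF = P = 4403/5000 ≈ 0.880600
step 7 [3.5y] swap r/2=1645/63093: DF=(1 − 1645/63093·(0.953800+0.923700+0.916000+0.912900+0.886800+0.880600))/(1+1645/63093) = 1671/2000 ≈ 0.835500
step 8 [4y] zero: DF = P = 2017/2500 ≈ 0.806800

1 1/2 4769/5000
2 1 9237/10000
3 3/2 229/250
4 2 9129/10000
5 5/2 2217/2500
6 3 4403/5000
7 7/2 1671/2000
8 4 2017/2500
f(2y,3y) = ((9129/10000)/(4403/5000) − 1)/(1) = 19/518 ≈ 3.6680%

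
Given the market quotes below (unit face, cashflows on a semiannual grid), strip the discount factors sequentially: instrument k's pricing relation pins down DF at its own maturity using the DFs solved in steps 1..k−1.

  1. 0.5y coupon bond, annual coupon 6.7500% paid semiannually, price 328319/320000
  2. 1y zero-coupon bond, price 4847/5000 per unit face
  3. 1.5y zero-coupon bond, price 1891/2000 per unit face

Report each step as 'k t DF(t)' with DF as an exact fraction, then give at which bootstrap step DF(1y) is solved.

1 1/2 397/400
2 1 4847/5000
3 3/2 1891/2000
DF(1y) is solved at step 2

step 1 [0.5y] bond c/2=27/800: DF=(328319/320000 − 27/800·(0))/(1+27/800) = 397/400 ≈ 0.992500
step 2 [1y] zero: DF = P = 4847/5000 ≈ 0.969400
step 3 [1.5y] zero: DF = P = 1891/2000 ≈ 0.945500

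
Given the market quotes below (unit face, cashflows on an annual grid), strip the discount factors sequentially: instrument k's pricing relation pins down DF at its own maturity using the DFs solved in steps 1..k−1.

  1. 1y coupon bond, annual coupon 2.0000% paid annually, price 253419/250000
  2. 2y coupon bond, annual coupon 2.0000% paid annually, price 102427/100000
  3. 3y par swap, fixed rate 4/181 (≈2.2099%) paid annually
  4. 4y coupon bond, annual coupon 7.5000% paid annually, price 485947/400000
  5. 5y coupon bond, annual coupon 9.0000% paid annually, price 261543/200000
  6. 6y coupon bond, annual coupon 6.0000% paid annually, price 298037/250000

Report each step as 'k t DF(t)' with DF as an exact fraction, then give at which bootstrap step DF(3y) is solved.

1 1 4969/5000
2 2 9847/10000
3 3 2339/2500
4 4 2317/2500
5 5 4413/5000
6 6 8573/10000
DF(3y) is solved at step 3

step 1 [1y] bond c/1=1/50: DF=(253419/250000 − 1/50·(0))/(1+1/50) = 4969/5000 ≈ 0.993800
step 2 [2y] bond c/1=1/50: DF=(102427/100000 − 1/50·(0.993800))/(1+1/50) = 9847/10000 ≈ 0.984700
step 3 [3y] swap r/1=4/181: DF=(1 − 4/181·(0.993800+0.984700))/(1+4/181) = 2339/2500 ≈ 0.935600
step 4 [4y] bond c/1=3/40: DF=(485947/400000 − 3/40·(0.993800+0.984700+0.935600))/(1+3/40) = 2317/2500 ≈ 0.926800
step 5 [5y] bond c/1=9/100: DF=(261543/200000 − 9/100·(0.993800+0.984700+0.935600+0.926800))/(1+9/100) = 4413/5000 ≈ 0.882600
step 6 [6y] bond c/1=3/50: DF=(298037/250000 − 3/50·(0.993800+0.984700+0.935600+0.926800+0.882600))/(1+3/50) = 8573/10000 ≈ 0.857300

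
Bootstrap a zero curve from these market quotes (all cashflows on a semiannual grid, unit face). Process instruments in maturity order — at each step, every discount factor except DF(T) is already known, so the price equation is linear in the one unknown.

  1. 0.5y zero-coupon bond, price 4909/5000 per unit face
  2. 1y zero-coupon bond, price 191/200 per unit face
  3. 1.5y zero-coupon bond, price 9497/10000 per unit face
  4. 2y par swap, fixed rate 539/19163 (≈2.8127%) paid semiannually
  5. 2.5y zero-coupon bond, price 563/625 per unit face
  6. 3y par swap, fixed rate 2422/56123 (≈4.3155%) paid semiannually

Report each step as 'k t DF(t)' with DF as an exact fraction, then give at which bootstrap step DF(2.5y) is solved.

1 1/2 4909/5000
2 1 191/200
3 3/2 9497/10000
4 2 9461/10000
5 5/2 563/625
6 3 8789/10000
DF(2.5y) is solved at step 5

step 1 [0.5y] zero: DF = P = 4909/5000 ≈ 0.981800
step 2 [1y] zero: DF = P = 191/200 ≈ 0.955000
step 3 [1.5y] zero: DF = P = 9497/10000 ≈ 0.949700
step 4 [2y] swap r/2=539/38326: DF=(1 − 539/38326·(0.981800+0.955000+0.949700))/(1+539/38326) = 9461/10000 ≈ 0.946100
step 5 [2.5y] zero: DF = P = 563/625 ≈ 0.900800
step 6 [3y] swap r/2=1211/56123: DF=(1 − 1211/56123·(0.981800+0.955000+0.949700+0.946100+0.900800))/(1+1211/56123) = 8789/10000 ≈ 0.878900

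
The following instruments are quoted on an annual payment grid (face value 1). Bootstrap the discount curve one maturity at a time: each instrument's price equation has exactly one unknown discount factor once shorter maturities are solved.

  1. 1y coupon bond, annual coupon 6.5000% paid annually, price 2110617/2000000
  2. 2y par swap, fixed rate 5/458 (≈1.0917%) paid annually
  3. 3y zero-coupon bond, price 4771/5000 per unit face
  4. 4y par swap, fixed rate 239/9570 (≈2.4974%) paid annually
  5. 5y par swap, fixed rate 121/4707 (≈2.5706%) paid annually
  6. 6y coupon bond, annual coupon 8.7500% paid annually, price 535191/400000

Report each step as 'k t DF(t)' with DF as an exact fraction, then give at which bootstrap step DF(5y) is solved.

1 1 9909/10000
2 2 1957/2000
3 3 4771/5000
4 4 2261/2500
5 5 879/1000
6 6 2129/2500
DF(5y) is solved at step 5

step 1 [1y] bond c/1=13/200: DF=(2110617/2000000 − 13/200·(0))/(1+13/200) = 9909/10000 ≈ 0.990900
step 2 [2y] swap r/1=5/458: DF=(1 − 5/458·(0.990900))/(1+5/458) = 1957/2000 ≈ 0.978500
step 3 [3y] zero: DF = P = 4771/5000 ≈ 0.954200
step 4 [4y] swap r/1=239/9570: DF=(1 − 239/9570·(0.990900+0.978500+0.954200))/(1+239/9570) = 2261/2500 ≈ 0.904400
step 5 [5y] swap r/1=121/4707: DF=(1 − 121/4707·(0.990900+0.978500+0.954200+0.904400))/(1+121/4707) = 879/1000 ≈ 0.879000
step 6 [6y] bond c/1=7/80: DF=(535191/400000 − 7/80·(0.990900+0.978500+0.954200+0.904400+0.879000))/(1+7/80) = 2129/2500 ≈ 0.851600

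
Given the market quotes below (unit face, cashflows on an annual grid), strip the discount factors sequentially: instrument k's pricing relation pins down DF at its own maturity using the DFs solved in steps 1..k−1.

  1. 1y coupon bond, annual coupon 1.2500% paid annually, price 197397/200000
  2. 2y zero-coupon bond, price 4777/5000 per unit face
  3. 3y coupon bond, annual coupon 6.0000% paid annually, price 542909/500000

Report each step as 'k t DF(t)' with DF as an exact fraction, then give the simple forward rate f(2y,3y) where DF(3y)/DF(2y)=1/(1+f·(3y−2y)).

1 1 2437/2500
2 2 4777/5000
3 3 9151/10000
f(2y,3y) = ((4777/5000)/(9151/10000) − 1)/(1) = 403/9151 ≈ 4.4039%

step 1 [1y] bond c/1=1/80: DF=(197397/200000 − 1/80·(0))/(1+1/80) = 2437/2500 ≈ 0.974800
step 2 [2y] zero: DF = P = 4777/5000 ≈ 0.955400
step 3 [3y] bond c/1=3/50: DF=(542909/500000 − 3/50·(0.974800+0.955400))/(1+3/50) = 9151/10000 ≈ 0.915100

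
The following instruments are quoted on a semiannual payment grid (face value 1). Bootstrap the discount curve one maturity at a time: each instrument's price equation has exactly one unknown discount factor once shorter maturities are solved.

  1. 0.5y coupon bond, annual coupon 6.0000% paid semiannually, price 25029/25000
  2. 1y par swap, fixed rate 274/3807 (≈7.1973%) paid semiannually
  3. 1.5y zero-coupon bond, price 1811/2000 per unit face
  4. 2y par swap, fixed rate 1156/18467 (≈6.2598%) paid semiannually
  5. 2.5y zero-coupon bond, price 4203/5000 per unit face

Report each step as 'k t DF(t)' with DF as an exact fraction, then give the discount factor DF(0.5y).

step 1 [0.5y] bond c/2=3/100: DF=(25029/25000 − 3/100·(0))/(1+3/100) = 243/250 ≈ 0.972000
step 2 [1y] swap r/2=137/3807: DF=(1 − 137/3807·(0.972000))/(1+137/3807) = 1863/2000 ≈ 0.931500
step 3 [1.5y] zero: DF = P = 1811/2000 ≈ 0.905500
step 4 [2y] swap r/2=578/18467: DF=(1 − 578/18467·(0.972000+0.931500+0.905500))/(1+578/18467) = 2211/2500 ≈ 0.884400
step 5 [2.5y] zero: DF = P = 4203/5000 ≈ 0.840600

1 1/2 243/250
2 1 1863/2000
3 3/2 1811/2000
4 2 2211/2500
5 5/2 4203/5000
DF(0.5y) = 243/250 ≈ 0.972000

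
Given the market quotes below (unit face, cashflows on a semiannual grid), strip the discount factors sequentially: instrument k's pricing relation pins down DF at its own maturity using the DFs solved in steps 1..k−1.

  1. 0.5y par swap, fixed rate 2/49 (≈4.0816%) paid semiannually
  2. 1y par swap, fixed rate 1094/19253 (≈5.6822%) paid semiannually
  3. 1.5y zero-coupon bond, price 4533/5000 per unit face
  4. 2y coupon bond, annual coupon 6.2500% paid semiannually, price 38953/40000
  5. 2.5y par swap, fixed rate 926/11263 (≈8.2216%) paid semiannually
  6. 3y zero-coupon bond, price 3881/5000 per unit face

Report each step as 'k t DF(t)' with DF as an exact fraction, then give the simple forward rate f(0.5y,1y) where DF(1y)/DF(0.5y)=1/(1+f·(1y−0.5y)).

1 1/2 49/50
2 1 9453/10000
3 3/2 4533/5000
4 2 1717/2000
5 5/2 2037/2500
6 3 3881/5000
f(0.5y,1y) = ((49/50)/(9453/10000) − 1)/(1/2) = 694/9453 ≈ 7.3416%

step 1 [0.5y] swap r/2=1/49: DF=(1 − 1/49·(0))/(1+1/49) = 49/50 ≈ 0.980000
step 2 [1y] swap r/2=547/19253: DF=(1 − 547/19253·(0.980000))/(1+547/19253) = 9453/10000 ≈ 0.945300
step 3 [1.5y] zero: DF = P = 4533/5000 ≈ 0.906600
step 4 [2y] bond c/2=1/32: DF=(38953/40000 − 1/32·(0.980000+0.945300+0.906600))/(1+1/32) = 1717/2000 ≈ 0.858500
step 5 [2.5y] swap r/2=463/11263: DF=(1 − 463/11263·(0.980000+0.945300+0.906600+0.858500))/(1+463/11263) = 2037/2500 ≈ 0.814800
step 6 [3y] zero: DF = P = 3881/5000 ≈ 0.776200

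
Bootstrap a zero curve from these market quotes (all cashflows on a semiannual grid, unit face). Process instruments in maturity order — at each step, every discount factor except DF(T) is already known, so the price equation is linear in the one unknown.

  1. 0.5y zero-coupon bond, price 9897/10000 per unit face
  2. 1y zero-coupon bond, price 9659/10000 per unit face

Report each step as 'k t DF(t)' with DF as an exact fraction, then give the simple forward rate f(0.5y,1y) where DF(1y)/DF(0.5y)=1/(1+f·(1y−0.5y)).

step 1 [0.5y] zero: DF = P = 9897/10000 ≈ 0.989700
step 2 [1y] zero: DF = P = 9659/10000 ≈ 0.965900

1 1/2 9897/10000
2 1 9659/10000
f(0.5y,1y) = ((9897/10000)/(9659/10000) − 1)/(1/2) = 476/9659 ≈ 4.9280%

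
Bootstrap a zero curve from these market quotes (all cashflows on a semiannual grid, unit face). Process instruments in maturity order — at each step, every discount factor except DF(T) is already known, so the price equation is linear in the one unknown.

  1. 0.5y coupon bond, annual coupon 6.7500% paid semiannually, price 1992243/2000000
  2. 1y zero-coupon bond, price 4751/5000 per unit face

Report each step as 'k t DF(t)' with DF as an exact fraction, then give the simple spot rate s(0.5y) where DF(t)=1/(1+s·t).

step 1 [0.5y] bond c/2=27/800: DF=(1992243/2000000 − 27/800·(0))/(1+27/800) = 2409/2500 ≈ 0.963600
step 2 [1y] zero: DF = P = 4751/5000 ≈ 0.950200

1 1/2 2409/2500
2 1 4751/5000
s(0.5y) = (1/(2409/2500) − 1)/(1/2) = 182/2409 ≈ 7.5550%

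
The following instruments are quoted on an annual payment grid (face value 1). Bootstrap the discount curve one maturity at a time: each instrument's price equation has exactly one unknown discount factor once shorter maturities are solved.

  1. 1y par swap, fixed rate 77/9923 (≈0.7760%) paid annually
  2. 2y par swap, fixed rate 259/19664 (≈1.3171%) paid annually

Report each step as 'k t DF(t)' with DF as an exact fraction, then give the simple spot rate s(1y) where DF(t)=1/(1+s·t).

1 1 9923/10000
2 2 9741/10000
s(1y) = (1/(9923/10000) − 1)/(1) = 77/9923 ≈ 0.7760%

step 1 [1y] swap r/1=77/9923: DF=(1 − 77/9923·(0))/(1+77/9923) = 9923/10000 ≈ 0.992300
step 2 [2y] swap r/1=259/19664: DF=(1 − 259/19664·(0.992300))/(1+259/19664) = 9741/10000 ≈ 0.974100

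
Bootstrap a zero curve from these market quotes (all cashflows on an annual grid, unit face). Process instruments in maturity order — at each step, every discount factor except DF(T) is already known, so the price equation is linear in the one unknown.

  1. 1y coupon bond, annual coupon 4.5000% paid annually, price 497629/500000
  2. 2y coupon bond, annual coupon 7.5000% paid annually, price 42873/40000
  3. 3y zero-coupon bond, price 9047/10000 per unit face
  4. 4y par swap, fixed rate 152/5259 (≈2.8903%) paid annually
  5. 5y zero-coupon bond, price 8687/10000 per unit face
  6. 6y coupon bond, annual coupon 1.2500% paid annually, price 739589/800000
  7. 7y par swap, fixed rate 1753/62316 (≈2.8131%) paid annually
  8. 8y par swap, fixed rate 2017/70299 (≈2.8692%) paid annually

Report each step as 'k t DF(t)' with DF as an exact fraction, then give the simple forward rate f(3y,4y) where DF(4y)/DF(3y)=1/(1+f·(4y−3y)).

1 1 2381/2500
2 2 4653/5000
3 3 9047/10000
4 4 1117/1250
5 5 8687/10000
6 6 8569/10000
7 7 8247/10000
8 8 7983/10000
f(3y,4y) = ((9047/10000)/(1117/1250) − 1)/(1) = 111/8936 ≈ 1.2422%

step 1 [1y] bond c/1=9/200: DF=(497629/500000 − 9/200·(0))/(1+9/200) = 2381/2500 ≈ 0.952400
step 2 [2y] bond c/1=3/40: DF=(42873/40000 − 3/40·(0.952400))/(1+3/40) = 4653/5000 ≈ 0.930600
step 3 [3y] zero: DF = P = 9047/10000 ≈ 0.904700
step 4 [4y] swap r/1=152/5259: DF=(1 − 152/5259·(0.952400+0.930600+0.904700))/(1+152/5259) = 1117/1250 ≈ 0.893600
step 5 [5y] zero: DF = P = 8687/10000 ≈ 0.868700
step 6 [6y] bond c/1=1/80: DF=(739589/800000 − 1/80·(0.952400+0.930600+0.904700+0.893600+0.868700))/(1+1/80) = 8569/10000 ≈ 0.856900
step 7 [7y] swap r/1=1753/62316: DF=(1 − 1753/62316·(0.952400+0.930600+0.904700+0.893600+0.868700+0.856900))/(1+1753/62316) = 8247/10000 ≈ 0.824700
step 8 [8y] swap r/1=2017/70299: DF=(1 − 2017/70299·(0.952400+0.930600+0.904700+0.893600+0.868700+0.856900+0.824700))/(1+2017/70299) = 7983/10000 ≈ 0.798300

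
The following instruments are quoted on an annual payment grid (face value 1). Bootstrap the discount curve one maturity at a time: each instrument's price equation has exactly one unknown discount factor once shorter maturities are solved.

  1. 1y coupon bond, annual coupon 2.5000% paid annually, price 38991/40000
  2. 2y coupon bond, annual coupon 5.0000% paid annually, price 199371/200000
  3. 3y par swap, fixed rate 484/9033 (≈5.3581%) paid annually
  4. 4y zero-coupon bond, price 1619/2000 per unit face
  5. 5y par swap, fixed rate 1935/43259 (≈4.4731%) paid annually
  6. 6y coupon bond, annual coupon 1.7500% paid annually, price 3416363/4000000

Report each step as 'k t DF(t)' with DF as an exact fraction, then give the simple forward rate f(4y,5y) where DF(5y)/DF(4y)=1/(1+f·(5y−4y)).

step 1 [1y] bond c/1=1/40: DF=(38991/40000 − 1/40·(0))/(1+1/40) = 951/1000 ≈ 0.951000
step 2 [2y] bond c/1=1/20: DF=(199371/200000 − 1/20·(0.951000))/(1+1/20) = 9041/10000 ≈ 0.904100
step 3 [3y] swap r/1=484/9033: DF=(1 − 484/9033·(0.951000+0.904100))/(1+484/9033) = 2137/2500 ≈ 0.854800
step 4 [4y] zero: DF = P = 1619/2000 ≈ 0.809500
step 5 [5y] swap r/1=1935/43259: DF=(1 − 1935/43259·(0.951000+0.904100+0.854800+0.809500))/(1+1935/43259) = 1613/2000 ≈ 0.806500
step 6 [6y] bond c/1=7/400: DF=(3416363/4000000 − 7/400·(0.951000+0.904100+0.854800+0.809500+0.806500))/(1+7/400) = 153/200 ≈ 0.765000

1 1 951/1000
2 2 9041/10000
3 3 2137/2500
4 4 1619/2000
5 5 1613/2000
6 6 153/200
f(4y,5y) = ((1619/2000)/(1613/2000) − 1)/(1) = 6/1613 ≈ 0.3720%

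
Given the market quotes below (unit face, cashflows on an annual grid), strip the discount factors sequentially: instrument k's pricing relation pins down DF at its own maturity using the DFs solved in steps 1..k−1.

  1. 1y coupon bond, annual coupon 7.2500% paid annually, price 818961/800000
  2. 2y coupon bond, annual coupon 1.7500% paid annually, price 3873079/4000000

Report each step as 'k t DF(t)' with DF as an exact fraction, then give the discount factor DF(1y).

step 1 [1y] bond c/1=29/400: DF=(818961/800000 − 29/400·(0))/(1+29/400) = 1909/2000 ≈ 0.954500
step 2 [2y] bond c/1=7/400: DF=(3873079/4000000 − 7/400·(0.954500))/(1+7/400) = 1169/1250 ≈ 0.935200

1 1 1909/2000
2 2 1169/1250
DF(1y) = 1909/2000 ≈ 0.954500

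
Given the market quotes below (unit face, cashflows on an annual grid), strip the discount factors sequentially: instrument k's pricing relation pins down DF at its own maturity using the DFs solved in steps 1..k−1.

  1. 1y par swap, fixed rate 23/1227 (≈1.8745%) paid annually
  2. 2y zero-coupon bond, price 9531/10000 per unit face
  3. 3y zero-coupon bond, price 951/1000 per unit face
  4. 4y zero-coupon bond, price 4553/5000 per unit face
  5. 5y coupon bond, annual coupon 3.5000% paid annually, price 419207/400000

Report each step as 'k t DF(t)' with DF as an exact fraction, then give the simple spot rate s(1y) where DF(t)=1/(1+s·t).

step 1 [1y] swap r/1=23/1227: DF=(1 − 23/1227·(0))/(1+23/1227) = 1227/1250 ≈ 0.981600
step 2 [2y] zero: DF = P = 9531/10000 ≈ 0.953100
step 3 [3y] zero: DF = P = 951/1000 ≈ 0.951000
step 4 [4y] zero: DF = P = 4553/5000 ≈ 0.910600
step 5 [5y] bond c/1=7/200: DF=(419207/400000 − 7/200·(0.981600+0.953100+0.951000+0.910600))/(1+7/200) = 4421/5000 ≈ 0.884200

1 1 1227/1250
2 2 9531/10000
3 3 951/1000
4 4 4553/5000
5 5 4421/5000
s(1y) = (1/(1227/1250) − 1)/(1) = 23/1227 ≈ 1.8745%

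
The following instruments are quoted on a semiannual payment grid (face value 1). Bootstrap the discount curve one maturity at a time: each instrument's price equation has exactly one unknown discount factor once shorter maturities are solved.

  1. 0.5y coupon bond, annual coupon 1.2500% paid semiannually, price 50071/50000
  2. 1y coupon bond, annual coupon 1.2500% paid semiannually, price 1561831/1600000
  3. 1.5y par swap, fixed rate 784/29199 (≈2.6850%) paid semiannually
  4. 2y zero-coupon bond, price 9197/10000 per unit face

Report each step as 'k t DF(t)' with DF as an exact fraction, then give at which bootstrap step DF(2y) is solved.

step 1 [0.5y] bond c/2=1/160: DF=(50071/50000 − 1/160·(0))/(1+1/160) = 622/625 ≈ 0.995200
step 2 [1y] bond c/2=1/160: DF=(1561831/1600000 − 1/160·(0.995200))/(1+1/160) = 9639/10000 ≈ 0.963900
step 3 [1.5y] swap r/2=392/29199: DF=(1 − 392/29199·(0.995200+0.963900))/(1+392/29199) = 1201/1250 ≈ 0.960800
step 4 [2y] zero: DF = P = 9197/10000 ≈ 0.919700

1 1/2 622/625
2 1 9639/10000
3 3/2 1201/1250
4 2 9197/10000
DF(2y) is solved at step 4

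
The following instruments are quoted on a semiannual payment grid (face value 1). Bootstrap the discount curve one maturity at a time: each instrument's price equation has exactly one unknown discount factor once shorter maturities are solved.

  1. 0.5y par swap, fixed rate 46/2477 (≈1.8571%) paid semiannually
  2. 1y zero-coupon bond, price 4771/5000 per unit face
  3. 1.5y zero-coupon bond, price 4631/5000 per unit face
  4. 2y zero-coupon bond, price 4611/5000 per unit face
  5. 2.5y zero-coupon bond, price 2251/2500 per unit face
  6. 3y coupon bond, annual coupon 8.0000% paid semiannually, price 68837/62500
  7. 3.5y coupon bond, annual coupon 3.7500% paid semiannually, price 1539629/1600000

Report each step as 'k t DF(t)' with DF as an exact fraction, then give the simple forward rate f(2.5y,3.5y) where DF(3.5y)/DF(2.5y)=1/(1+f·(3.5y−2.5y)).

step 1 [0.5y] swap r/2=23/2477: DF=(1 − 23/2477·(0))/(1+23/2477) = 2477/2500 ≈ 0.990800
step 2 [1y] zero: DF = P = 4771/5000 ≈ 0.954200
step 3 [1.5y] zero: DF = P = 4631/5000 ≈ 0.926200
step 4 [2y] zero: DF = P = 4611/5000 ≈ 0.922200
step 5 [2.5y] zero: DF = P = 2251/2500 ≈ 0.900400
step 6 [3y] bond c/2=1/25: DF=(68837/62500 − 1/25·(0.990800+0.954200+0.926200+0.922200+0.900400))/(1+1/25) = 1757/2000 ≈ 0.878500
step 7 [3.5y] bond c/2=3/160: DF=(1539629/1600000 − 3/160·(0.990800+0.954200+0.926200+0.922200+0.900400+0.878500))/(1+3/160) = 421/500 ≈ 0.842000

1 1/2 2477/2500
2 1 4771/5000
3 3/2 4631/5000
4 2 4611/5000
5 5/2 2251/2500
6 3 1757/2000
7 7/2 421/500
f(2.5y,3.5y) = ((2251/2500)/(421/500) − 1)/(1) = 146/2105 ≈ 6.9359%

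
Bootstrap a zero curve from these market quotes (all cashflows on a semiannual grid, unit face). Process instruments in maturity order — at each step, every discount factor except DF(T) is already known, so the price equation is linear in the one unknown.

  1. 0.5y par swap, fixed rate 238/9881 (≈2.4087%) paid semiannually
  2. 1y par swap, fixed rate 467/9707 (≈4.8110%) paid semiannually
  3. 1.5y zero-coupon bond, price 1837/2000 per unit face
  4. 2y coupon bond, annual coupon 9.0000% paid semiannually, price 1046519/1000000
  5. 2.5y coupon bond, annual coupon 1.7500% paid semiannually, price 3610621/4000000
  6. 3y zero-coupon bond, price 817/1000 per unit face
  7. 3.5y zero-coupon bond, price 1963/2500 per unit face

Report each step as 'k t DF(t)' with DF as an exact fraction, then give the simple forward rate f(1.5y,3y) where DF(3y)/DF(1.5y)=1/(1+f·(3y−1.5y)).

1 1/2 9881/10000
2 1 9533/10000
3 3/2 1837/2000
4 2 8783/10000
5 5/2 539/625
6 3 817/1000
7 7/2 1963/2500
f(1.5y,3y) = ((1837/2000)/(817/1000) − 1)/(3/2) = 203/2451 ≈ 8.2823%

step 1 [0.5y] swap r/2=119/9881: DF=(1 − 119/9881·(0))/(1+119/9881) = 9881/10000 ≈ 0.988100
step 2 [1y] swap r/2=467/19414: DF=(1 − 467/19414·(0.988100))/(1+467/19414) = 9533/10000 ≈ 0.953300
step 3 [1.5y] zero: DF = P = 1837/2000 ≈ 0.918500
step 4 [2y] bond c/2=9/200: DF=(1046519/1000000 − 9/200·(0.988100+0.953300+0.918500))/(1+9/200) = 8783/10000 ≈ 0.878300
step 5 [2.5y] bond c/2=7/800: DF=(3610621/4000000 − 7/800·(0.988100+0.953300+0.918500+0.878300))/(1+7/800) = 539/625 ≈ 0.862400
step 6 [3y] zero: DF = P = 817/1000 ≈ 0.817000
step 7 [3.5y] zero: DF = P = 1963/2500 ≈ 0.785200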